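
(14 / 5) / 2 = 7 / 5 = 1.40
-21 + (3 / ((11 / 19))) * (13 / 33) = -2294 / 121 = -18.96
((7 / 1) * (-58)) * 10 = -4060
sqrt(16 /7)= 4*sqrt(7) /7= 1.51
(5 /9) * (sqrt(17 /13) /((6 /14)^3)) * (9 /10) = 343 * sqrt(221) /702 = 7.26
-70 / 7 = -10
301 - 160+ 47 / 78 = 11045 / 78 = 141.60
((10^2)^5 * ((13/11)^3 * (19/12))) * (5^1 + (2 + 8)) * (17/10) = 887038750000000/1331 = 666445341848.23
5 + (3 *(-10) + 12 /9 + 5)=-56 /3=-18.67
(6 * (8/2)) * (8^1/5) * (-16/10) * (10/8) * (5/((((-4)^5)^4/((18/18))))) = -3/8589934592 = -0.00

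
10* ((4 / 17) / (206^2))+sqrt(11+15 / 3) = 721422 / 180353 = 4.00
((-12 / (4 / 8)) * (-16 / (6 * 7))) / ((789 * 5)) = 64 / 27615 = 0.00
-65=-65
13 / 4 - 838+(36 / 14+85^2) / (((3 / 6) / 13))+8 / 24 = 15714925 / 84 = 187082.44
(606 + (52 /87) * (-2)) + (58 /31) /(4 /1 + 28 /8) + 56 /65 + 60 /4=620.92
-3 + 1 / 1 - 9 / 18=-5 / 2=-2.50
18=18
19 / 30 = 0.63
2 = 2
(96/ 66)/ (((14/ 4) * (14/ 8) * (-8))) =-16/ 539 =-0.03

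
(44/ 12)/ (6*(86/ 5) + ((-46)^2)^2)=55/ 67163388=0.00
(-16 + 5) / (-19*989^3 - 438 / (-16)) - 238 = -238.00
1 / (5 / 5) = 1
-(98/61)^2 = -9604/3721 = -2.58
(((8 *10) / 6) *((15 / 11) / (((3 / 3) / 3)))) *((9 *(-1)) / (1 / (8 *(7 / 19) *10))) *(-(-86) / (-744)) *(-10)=-108360000 / 6479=-16724.80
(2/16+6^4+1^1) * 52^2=3507426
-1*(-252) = 252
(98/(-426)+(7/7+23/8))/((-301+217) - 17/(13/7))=-80743/2063544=-0.04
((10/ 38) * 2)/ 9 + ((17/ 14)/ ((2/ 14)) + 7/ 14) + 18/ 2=3088/ 171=18.06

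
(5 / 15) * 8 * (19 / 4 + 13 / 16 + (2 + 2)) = 51 / 2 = 25.50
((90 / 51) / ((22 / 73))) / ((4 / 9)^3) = 798255 / 11968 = 66.70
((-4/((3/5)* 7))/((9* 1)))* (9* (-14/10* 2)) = 8/3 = 2.67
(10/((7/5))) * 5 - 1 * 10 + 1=187/7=26.71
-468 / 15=-156 / 5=-31.20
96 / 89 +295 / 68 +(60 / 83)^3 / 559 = 10479702542539 / 1934394302516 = 5.42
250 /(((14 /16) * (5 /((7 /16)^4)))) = 8575 /4096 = 2.09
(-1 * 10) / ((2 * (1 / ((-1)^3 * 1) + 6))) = -1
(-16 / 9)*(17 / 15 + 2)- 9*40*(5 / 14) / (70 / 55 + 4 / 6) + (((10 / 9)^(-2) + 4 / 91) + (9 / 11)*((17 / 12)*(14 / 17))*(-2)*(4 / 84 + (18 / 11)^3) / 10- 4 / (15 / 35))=-1168256838187 / 14389174800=-81.19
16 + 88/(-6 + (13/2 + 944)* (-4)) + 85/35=8761/476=18.41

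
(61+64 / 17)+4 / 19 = 20987 / 323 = 64.98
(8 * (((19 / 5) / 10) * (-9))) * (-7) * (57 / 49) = 38988 / 175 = 222.79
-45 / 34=-1.32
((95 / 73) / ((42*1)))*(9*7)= 285 / 146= 1.95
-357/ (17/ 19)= -399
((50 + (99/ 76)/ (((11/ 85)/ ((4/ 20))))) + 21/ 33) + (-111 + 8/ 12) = -144671/ 2508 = -57.68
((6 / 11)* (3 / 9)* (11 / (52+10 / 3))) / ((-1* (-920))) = 3 / 76360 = 0.00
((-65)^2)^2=17850625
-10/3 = -3.33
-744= -744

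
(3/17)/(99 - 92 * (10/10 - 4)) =1/2125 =0.00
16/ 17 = 0.94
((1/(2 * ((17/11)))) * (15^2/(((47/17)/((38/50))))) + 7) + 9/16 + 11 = 29007/752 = 38.57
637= 637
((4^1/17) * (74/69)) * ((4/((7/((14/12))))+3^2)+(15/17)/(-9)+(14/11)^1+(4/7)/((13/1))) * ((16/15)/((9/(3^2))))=2631823616/898242345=2.93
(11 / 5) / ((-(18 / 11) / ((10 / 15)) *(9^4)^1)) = -121 / 885735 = -0.00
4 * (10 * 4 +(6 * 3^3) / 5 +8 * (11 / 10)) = 1624 / 5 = 324.80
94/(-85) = -94/85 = -1.11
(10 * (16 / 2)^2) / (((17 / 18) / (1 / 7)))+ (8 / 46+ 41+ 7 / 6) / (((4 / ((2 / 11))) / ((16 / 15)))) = 133936468 / 1354815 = 98.86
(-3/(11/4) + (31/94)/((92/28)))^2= 554932249/565583524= 0.98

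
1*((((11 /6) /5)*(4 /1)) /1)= 22 /15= 1.47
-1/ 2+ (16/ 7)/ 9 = -31/ 126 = -0.25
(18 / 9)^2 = 4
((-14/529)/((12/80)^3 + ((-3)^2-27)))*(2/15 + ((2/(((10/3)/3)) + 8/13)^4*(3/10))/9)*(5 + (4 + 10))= 5779441166912/163144109942775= 0.04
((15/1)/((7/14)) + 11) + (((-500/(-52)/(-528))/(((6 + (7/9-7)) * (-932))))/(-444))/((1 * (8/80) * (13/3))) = 41.00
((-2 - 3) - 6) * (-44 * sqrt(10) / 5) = 484 * sqrt(10) / 5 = 306.11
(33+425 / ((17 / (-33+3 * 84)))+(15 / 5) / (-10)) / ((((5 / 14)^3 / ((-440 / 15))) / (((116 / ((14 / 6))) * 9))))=-1586826707.56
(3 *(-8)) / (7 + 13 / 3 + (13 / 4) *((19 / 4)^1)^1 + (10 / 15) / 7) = -896 / 1003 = -0.89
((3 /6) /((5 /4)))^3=8 /125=0.06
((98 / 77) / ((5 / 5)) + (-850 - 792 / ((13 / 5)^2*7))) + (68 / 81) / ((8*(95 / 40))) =-17331776348 / 20027007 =-865.42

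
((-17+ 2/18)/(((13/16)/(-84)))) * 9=15714.46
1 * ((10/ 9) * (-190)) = -1900/ 9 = -211.11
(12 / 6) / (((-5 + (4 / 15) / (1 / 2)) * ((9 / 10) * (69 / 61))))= -6100 / 13869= -0.44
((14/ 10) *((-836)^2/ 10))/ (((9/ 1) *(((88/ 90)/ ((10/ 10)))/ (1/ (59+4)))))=7942/ 45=176.49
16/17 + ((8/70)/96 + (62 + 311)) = 5339897/14280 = 373.94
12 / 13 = 0.92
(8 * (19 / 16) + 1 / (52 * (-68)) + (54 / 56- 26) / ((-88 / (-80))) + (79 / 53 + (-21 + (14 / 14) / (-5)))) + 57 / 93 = -72372372411 / 2236714480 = -32.36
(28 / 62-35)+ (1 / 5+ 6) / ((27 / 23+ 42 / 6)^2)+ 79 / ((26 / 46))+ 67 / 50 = 37978380057 / 356090800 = 106.65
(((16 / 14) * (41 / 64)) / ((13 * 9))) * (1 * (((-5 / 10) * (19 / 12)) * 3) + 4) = 41 / 4032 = 0.01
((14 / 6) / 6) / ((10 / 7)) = 49 / 180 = 0.27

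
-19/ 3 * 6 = -38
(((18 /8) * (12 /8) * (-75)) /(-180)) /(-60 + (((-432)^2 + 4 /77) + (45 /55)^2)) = 38115 /5056650208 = 0.00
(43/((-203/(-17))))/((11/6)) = 4386/2233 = 1.96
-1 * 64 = -64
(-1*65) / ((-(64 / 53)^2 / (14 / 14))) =182585 / 4096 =44.58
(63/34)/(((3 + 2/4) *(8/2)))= 9/68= 0.13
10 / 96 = 5 / 48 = 0.10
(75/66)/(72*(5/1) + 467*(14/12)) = 0.00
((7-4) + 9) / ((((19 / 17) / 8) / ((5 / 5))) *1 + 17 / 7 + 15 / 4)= 3808 / 2005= 1.90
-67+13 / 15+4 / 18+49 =-16.91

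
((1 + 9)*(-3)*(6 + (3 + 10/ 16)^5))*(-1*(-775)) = -240727675125/ 16384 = -14692851.26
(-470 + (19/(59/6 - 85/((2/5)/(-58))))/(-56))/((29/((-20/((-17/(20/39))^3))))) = -38958339880000/4378457708803269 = -0.01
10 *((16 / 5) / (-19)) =-32 / 19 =-1.68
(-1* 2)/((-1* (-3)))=-2/3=-0.67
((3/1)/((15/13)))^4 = 28561/625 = 45.70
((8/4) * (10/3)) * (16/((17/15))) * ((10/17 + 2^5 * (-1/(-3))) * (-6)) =-1836800/289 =-6355.71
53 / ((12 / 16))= 212 / 3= 70.67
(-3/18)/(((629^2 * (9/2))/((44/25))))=-0.00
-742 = -742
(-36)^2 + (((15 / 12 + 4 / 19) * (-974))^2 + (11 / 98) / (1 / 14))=20468230595 / 10108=2024953.56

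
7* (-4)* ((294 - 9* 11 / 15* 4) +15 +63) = -48384 / 5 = -9676.80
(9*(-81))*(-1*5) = 3645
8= 8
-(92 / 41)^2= -8464 / 1681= -5.04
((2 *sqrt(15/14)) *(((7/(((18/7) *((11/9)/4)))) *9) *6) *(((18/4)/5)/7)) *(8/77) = 3888 *sqrt(210)/4235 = 13.30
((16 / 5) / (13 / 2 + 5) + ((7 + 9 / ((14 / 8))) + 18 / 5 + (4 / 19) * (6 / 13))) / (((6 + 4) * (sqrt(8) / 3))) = 9614637 * sqrt(2) / 7953400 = 1.71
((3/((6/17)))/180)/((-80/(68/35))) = -289/252000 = -0.00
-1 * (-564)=564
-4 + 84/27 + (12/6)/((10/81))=15.31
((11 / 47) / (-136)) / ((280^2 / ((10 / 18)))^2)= -11 / 127295749324800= -0.00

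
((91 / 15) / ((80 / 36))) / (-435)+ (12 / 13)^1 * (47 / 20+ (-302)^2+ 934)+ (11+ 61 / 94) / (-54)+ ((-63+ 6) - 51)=3386542452833 / 39867750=84944.41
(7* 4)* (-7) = -196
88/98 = 44/49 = 0.90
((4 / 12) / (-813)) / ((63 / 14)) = -2 / 21951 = -0.00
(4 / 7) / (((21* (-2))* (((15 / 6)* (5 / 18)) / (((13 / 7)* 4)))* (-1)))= 1248 / 8575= 0.15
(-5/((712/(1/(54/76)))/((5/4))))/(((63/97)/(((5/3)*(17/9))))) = -3916375/65400048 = -0.06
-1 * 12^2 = -144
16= 16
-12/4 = -3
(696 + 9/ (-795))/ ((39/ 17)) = 1045143/ 3445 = 303.38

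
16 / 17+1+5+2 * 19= 764 / 17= 44.94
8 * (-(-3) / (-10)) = -12 / 5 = -2.40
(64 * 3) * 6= 1152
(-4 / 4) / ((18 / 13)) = -13 / 18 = -0.72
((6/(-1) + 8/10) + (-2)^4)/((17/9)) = 486/85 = 5.72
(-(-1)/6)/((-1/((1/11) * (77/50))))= -7/300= -0.02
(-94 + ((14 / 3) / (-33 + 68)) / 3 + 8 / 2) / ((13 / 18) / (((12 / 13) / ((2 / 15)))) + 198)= -145728 / 320929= -0.45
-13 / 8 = -1.62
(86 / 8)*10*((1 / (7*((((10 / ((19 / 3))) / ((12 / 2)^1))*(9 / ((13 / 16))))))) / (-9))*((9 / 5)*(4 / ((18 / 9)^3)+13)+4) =-3005743 / 181440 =-16.57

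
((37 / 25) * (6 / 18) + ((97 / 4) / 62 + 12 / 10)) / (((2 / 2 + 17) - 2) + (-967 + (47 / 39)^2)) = -19656897 / 8954424400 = -0.00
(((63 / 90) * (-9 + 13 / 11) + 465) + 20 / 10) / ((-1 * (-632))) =3173 / 4345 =0.73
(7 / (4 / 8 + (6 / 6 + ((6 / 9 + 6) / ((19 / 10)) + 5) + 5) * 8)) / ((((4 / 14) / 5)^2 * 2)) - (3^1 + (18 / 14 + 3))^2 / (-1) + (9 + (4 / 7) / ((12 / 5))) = 558812041 / 7813932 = 71.51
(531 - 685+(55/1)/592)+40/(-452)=-10301689/66896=-154.00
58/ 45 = 1.29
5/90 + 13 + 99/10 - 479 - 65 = -23447/45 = -521.04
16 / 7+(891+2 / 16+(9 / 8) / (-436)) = 21813453 / 24416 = 893.41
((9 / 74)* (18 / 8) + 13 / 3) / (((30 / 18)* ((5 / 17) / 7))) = 486829 / 7400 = 65.79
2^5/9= 32/9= 3.56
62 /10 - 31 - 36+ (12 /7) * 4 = -1888 /35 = -53.94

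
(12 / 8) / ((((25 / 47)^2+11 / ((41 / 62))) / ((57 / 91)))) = 5162433 / 92951222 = 0.06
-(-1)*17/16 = 17/16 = 1.06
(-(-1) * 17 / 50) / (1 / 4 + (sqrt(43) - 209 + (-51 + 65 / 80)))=-563448 / 428836025 - 2176 * sqrt(43) / 428836025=-0.00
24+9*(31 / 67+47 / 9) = 5036 / 67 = 75.16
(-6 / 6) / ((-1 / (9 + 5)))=14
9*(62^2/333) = 3844/37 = 103.89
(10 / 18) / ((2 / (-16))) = -40 / 9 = -4.44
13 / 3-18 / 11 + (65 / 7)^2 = 143786 / 1617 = 88.92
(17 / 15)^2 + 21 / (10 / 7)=7193 / 450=15.98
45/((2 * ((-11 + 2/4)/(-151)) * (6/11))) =8305/14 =593.21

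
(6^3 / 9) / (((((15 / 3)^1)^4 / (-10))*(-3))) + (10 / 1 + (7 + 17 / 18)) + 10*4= 130663 / 2250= 58.07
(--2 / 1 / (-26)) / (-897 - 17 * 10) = 1 / 13871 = 0.00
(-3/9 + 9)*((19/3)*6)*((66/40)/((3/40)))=21736/3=7245.33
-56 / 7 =-8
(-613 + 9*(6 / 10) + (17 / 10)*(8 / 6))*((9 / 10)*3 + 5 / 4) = -35866 / 15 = -2391.07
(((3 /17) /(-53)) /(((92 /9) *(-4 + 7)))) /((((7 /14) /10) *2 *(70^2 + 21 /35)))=-225 /1015551338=-0.00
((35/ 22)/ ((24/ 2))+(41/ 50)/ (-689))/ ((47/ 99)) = 1792389/ 6476600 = 0.28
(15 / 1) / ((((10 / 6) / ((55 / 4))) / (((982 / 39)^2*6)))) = 79556730 / 169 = 470749.88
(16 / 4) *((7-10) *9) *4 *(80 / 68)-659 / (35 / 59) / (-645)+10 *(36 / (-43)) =-197600023 / 383775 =-514.89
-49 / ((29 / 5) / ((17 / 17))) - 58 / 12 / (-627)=-920849 / 109098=-8.44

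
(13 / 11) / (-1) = -13 / 11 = -1.18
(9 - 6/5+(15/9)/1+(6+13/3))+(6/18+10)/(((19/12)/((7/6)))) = 7813/285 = 27.41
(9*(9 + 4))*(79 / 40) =9243 / 40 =231.08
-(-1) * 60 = 60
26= 26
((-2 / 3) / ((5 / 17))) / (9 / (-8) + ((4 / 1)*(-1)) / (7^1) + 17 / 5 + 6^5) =-1904 / 6533271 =-0.00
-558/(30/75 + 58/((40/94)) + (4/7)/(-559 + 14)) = -1419180/347671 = -4.08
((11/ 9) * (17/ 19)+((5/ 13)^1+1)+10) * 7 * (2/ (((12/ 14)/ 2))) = 2718422/ 6669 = 407.62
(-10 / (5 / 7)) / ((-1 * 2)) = 7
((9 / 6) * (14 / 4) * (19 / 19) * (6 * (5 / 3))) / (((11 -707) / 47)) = -1645 / 464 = -3.55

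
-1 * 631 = -631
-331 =-331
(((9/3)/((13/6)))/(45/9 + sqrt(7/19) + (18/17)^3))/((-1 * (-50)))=2837468759/627849862900 -24137569 * sqrt(133)/627849862900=0.00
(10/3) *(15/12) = 25/6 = 4.17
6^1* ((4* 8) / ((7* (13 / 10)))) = 1920 / 91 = 21.10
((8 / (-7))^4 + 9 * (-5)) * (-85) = 8835665 / 2401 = 3679.99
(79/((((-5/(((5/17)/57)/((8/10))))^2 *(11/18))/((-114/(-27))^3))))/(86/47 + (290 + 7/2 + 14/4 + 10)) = 352735/6727676373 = 0.00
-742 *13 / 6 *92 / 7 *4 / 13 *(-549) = 3569232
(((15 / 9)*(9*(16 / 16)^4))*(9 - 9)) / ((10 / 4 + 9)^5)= 0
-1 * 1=-1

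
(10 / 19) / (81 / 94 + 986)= 188 / 352507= 0.00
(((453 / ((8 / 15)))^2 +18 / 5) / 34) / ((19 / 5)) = 230861277 / 41344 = 5583.91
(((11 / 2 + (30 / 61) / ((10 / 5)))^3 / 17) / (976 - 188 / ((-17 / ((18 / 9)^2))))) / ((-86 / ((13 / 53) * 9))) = -40303235817 / 143549960631296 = -0.00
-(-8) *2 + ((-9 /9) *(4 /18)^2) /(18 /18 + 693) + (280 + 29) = 9134773 /28107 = 325.00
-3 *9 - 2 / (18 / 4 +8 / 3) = -1173 / 43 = -27.28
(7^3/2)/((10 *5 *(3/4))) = 343/75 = 4.57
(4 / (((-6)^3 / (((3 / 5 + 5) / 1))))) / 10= -7 / 675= -0.01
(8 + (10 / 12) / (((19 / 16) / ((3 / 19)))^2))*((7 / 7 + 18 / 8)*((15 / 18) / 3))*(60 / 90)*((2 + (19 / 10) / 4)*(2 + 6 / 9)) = 37340446 / 1172889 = 31.84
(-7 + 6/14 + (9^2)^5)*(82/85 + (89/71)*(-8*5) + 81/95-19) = -234742555709.68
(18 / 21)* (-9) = -54 / 7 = -7.71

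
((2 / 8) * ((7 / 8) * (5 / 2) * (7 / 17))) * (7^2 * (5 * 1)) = 60025 / 1088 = 55.17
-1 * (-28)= 28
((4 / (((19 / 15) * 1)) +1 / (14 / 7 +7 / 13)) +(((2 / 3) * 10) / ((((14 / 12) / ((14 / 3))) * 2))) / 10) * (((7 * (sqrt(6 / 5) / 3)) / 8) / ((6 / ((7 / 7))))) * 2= 7147 * sqrt(30) / 75240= 0.52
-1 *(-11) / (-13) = -11 / 13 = -0.85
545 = 545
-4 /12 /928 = -1 /2784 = -0.00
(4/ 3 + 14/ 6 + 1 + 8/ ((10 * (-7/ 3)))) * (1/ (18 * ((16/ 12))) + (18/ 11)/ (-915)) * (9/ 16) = 728897/ 7515200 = 0.10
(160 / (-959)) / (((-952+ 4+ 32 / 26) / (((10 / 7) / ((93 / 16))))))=83200 / 1920998793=0.00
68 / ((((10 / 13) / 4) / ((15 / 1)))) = 5304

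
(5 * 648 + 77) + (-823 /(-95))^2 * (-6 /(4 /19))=1119163 /950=1178.07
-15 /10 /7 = -3 /14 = -0.21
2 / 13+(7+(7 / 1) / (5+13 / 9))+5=13.24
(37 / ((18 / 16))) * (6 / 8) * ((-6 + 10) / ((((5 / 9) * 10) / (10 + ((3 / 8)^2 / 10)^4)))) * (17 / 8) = 3165860671580607 / 8388608000000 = 377.40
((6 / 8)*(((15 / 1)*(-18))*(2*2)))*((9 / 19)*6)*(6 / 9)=-29160 / 19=-1534.74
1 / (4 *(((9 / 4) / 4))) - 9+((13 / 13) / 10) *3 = -743 / 90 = -8.26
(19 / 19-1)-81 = -81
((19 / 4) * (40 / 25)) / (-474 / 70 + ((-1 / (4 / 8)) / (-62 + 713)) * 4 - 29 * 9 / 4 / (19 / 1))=-0.74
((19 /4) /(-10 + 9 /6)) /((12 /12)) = -19 /34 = -0.56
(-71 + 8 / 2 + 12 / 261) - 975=-90650 / 87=-1041.95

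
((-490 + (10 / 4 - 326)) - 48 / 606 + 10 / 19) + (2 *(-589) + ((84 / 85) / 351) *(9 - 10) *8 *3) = -25332965927 / 12722970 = -1991.12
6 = 6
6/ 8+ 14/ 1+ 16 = 123/ 4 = 30.75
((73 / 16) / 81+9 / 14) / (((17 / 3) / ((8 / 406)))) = 6343 / 2608956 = 0.00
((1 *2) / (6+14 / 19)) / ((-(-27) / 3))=19 / 576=0.03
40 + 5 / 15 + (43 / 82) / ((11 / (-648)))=12775 / 1353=9.44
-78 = -78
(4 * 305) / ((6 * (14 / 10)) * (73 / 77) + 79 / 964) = 64684400 / 426577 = 151.64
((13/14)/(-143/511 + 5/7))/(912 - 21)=949/395604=0.00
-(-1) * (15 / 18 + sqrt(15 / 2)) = 5 / 6 + sqrt(30) / 2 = 3.57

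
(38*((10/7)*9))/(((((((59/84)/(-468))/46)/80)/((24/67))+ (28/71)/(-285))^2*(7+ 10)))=428726526903851127605821440/28610485450589068913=14984944.16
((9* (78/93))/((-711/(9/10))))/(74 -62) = -39/48980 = -0.00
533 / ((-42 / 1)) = -533 / 42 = -12.69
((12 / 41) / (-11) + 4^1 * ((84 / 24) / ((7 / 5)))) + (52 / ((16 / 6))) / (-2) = 0.22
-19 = -19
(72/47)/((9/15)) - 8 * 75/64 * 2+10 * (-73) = -140285/188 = -746.20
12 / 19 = 0.63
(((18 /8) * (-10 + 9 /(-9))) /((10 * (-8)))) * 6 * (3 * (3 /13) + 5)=10989 /1040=10.57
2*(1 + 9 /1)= 20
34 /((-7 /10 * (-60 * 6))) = 17 /126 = 0.13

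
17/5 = 3.40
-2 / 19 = -0.11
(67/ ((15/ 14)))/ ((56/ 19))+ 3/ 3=1333/ 60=22.22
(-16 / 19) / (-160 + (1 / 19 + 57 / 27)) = 0.01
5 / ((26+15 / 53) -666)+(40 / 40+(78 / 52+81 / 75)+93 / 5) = 22.17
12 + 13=25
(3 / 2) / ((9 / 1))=1 / 6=0.17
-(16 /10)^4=-4096 /625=-6.55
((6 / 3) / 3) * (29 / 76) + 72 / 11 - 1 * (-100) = 133927 / 1254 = 106.80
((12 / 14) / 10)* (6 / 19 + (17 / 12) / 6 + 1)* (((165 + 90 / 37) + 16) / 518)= 0.05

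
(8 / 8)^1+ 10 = 11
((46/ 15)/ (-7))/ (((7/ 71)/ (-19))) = 62054/ 735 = 84.43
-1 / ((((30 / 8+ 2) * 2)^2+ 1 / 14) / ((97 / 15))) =-0.05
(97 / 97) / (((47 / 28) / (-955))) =-26740 / 47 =-568.94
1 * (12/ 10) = 6/ 5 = 1.20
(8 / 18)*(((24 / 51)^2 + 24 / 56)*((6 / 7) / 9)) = 0.03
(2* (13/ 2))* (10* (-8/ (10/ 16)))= -1664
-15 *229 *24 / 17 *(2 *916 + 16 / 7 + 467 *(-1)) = -46413720 / 7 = -6630531.43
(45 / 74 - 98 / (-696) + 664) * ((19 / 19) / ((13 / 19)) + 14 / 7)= 128389605 / 55796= 2301.05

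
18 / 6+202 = 205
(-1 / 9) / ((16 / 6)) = -1 / 24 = -0.04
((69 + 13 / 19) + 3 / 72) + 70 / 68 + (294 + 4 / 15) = 14148251 / 38760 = 365.02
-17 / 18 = -0.94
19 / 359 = 0.05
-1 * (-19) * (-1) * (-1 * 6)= 114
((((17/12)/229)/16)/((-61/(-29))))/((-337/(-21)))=3451/301283392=0.00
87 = 87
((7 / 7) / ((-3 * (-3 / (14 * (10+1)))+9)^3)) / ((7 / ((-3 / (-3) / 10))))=260876 / 13573524375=0.00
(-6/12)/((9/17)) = -17/18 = -0.94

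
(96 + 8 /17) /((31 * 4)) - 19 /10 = -5913 /5270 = -1.12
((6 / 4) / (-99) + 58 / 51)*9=3777 / 374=10.10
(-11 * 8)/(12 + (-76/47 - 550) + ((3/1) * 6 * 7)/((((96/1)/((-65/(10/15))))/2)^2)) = 2117632/475119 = 4.46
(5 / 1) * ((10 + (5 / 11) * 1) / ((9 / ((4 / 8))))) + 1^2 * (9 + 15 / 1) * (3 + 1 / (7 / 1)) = 78.33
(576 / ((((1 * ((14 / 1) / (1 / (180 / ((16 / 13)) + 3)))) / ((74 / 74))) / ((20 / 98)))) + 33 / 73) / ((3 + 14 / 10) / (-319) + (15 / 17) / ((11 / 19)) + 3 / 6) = 45784599410 / 181068551979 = 0.25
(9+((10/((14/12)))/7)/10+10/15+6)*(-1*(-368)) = 854128/147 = 5810.39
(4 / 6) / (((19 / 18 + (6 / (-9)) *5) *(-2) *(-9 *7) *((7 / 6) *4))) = -1 / 2009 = -0.00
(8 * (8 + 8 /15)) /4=256 /15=17.07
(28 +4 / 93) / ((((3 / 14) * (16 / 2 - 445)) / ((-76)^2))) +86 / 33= -121912174 / 70587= -1727.12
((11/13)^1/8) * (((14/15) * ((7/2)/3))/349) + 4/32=25588/204165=0.13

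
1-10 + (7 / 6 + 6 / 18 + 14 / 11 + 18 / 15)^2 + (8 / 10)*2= 101429 / 12100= 8.38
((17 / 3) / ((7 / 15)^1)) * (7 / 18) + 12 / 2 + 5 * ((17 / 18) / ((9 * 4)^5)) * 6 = 1944995413 / 181398528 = 10.72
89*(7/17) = 623/17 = 36.65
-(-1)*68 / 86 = 34 / 43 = 0.79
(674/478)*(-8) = -2696/239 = -11.28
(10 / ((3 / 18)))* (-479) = -28740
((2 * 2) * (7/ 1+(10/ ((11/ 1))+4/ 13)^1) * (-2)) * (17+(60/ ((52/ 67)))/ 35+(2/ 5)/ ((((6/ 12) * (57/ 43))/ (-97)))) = 1917720320/ 741741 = 2585.43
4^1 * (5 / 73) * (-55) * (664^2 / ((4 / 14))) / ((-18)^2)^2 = -221.51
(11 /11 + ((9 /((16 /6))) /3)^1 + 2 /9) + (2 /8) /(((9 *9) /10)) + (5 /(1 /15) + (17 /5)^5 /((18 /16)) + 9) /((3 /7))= 2310003433 /2025000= 1140.74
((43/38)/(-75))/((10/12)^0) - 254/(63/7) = -241429/8550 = -28.24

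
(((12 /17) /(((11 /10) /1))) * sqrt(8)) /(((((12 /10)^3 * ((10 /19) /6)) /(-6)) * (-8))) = 8.98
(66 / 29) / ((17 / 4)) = 0.54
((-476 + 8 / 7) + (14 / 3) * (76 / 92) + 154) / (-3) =153112 / 1449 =105.67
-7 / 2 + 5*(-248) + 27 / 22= -13665 / 11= -1242.27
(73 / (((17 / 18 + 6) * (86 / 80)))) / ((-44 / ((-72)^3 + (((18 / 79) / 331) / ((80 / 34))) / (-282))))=12055238120665827 / 145329604750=82951.01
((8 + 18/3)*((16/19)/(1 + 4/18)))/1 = 9.65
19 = 19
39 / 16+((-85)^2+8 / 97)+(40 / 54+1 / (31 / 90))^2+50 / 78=102355431002467 / 14134680144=7241.44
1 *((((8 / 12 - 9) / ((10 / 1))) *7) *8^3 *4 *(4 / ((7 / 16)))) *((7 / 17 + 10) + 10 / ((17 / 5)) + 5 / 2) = -88309760 / 51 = -1731563.92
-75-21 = -96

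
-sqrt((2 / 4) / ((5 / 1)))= -0.32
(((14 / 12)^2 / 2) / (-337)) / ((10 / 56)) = -343 / 30330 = -0.01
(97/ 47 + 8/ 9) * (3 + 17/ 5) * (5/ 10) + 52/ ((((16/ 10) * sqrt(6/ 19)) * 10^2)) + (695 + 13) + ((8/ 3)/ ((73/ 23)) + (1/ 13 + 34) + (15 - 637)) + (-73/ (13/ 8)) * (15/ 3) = -93.67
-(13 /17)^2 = -169 /289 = -0.58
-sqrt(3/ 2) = -sqrt(6)/ 2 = -1.22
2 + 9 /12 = 11 /4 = 2.75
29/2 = 14.50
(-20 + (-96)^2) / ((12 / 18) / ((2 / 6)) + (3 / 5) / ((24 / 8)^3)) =413820 / 91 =4547.47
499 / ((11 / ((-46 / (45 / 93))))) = -711574 / 165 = -4312.57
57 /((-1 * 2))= -57 /2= -28.50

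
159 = 159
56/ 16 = 7/ 2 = 3.50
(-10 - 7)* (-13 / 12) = 221 / 12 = 18.42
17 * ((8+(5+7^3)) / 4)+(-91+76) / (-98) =148289 / 98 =1513.15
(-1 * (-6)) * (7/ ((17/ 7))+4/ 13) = 4230/ 221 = 19.14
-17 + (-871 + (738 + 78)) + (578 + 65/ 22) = 508.95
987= 987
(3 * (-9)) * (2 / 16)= -27 / 8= -3.38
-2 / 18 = -0.11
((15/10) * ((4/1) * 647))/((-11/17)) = -65994/11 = -5999.45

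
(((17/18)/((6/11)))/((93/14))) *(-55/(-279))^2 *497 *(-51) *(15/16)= -167278582625/694964448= -240.70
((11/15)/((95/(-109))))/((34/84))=-16786/8075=-2.08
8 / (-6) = -1.33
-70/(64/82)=-1435/16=-89.69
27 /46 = 0.59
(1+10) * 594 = 6534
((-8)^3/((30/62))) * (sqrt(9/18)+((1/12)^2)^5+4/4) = -383887658195/362797056 - 7936 * sqrt(2)/15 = -1806.35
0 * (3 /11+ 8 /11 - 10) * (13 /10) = 0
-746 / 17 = -43.88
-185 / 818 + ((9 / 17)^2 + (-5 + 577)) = 135234737 / 236402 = 572.05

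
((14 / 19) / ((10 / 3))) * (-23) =-483 / 95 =-5.08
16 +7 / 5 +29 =232 / 5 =46.40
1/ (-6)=-1/ 6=-0.17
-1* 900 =-900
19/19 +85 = 86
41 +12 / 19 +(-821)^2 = 12807570 / 19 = 674082.63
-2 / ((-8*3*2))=1 / 24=0.04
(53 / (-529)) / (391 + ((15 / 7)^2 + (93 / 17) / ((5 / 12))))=-220745 / 900529396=-0.00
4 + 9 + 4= 17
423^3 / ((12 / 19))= 479350791 / 4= 119837697.75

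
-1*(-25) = 25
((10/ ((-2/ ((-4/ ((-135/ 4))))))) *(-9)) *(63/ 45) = 112/ 15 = 7.47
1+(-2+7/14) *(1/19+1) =-11/19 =-0.58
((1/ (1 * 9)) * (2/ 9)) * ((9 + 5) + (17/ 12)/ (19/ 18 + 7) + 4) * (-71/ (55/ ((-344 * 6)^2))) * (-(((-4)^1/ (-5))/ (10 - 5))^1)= 236192975872/ 598125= 394888.99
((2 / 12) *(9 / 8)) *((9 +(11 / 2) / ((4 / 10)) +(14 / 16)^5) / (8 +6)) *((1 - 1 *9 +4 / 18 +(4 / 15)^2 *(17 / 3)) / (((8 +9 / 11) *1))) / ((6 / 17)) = -16895115457 / 22885171200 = -0.74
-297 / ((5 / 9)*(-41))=2673 / 205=13.04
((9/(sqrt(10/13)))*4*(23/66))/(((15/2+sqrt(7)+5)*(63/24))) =-736*sqrt(910)/229845+1840*sqrt(130)/45969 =0.36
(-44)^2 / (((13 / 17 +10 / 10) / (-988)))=-16258528 / 15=-1083901.87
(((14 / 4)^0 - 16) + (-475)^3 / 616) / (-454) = 107181115 / 279664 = 383.25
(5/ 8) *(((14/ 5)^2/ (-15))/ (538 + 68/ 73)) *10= -3577/ 590130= -0.01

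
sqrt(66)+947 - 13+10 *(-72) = sqrt(66)+214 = 222.12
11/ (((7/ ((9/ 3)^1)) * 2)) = 33/ 14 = 2.36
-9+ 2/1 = -7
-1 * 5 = -5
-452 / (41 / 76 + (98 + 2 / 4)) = -34352 / 7527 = -4.56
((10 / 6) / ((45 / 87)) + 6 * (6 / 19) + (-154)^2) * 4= 16225244 / 171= 94884.47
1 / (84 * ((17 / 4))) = 1 / 357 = 0.00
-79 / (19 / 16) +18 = -48.53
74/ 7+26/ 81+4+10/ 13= 115442/ 7371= 15.66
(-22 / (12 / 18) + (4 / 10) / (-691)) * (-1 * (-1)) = -114017 / 3455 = -33.00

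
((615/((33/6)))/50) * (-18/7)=-2214/385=-5.75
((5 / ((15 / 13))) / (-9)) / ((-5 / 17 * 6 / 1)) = 0.27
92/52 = 23/13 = 1.77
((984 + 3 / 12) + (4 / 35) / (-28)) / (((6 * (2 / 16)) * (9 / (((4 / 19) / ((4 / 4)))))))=3858244 / 125685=30.70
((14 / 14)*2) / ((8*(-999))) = -1 / 3996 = -0.00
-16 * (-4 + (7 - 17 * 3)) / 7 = 768 / 7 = 109.71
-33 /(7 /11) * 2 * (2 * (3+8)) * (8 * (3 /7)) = -383328 /49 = -7823.02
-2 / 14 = -1 / 7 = -0.14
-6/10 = -3/5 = -0.60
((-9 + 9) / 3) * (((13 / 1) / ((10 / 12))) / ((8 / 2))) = 0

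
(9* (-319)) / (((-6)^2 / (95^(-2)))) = -319 / 36100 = -0.01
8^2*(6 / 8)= 48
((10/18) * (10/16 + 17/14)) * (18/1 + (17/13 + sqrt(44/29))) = 515 * sqrt(319)/7308 + 129265/6552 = 20.99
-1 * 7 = -7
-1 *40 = -40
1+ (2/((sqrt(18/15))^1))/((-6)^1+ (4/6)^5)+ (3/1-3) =1-81*sqrt(30)/1426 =0.69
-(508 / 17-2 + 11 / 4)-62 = -6299 / 68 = -92.63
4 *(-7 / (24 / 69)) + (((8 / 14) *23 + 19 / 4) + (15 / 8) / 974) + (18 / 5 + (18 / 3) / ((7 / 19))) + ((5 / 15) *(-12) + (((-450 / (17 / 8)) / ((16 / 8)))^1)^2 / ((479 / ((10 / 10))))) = -880184052833 / 37752902320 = -23.31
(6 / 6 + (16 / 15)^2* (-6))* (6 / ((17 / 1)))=-874 / 425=-2.06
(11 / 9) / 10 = 11 / 90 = 0.12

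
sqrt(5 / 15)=sqrt(3) / 3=0.58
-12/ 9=-4/ 3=-1.33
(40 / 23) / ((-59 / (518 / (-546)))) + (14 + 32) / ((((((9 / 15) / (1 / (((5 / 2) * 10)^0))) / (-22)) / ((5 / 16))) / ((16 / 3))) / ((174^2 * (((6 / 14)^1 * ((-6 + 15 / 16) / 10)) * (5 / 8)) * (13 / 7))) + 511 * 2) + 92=1819180729893084589 / 19758031398981057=92.07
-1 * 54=-54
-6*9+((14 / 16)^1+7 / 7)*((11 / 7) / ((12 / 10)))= -5773 / 112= -51.54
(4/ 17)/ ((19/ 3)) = 0.04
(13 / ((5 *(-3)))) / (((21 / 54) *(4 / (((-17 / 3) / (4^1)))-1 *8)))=663 / 3220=0.21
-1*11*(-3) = 33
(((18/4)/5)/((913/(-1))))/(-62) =9/566060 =0.00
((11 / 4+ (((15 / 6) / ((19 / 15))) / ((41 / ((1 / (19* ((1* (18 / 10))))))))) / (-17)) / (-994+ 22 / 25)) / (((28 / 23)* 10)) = -954857765 / 4198082700672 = -0.00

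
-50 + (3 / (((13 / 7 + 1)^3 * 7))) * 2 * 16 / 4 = -49853 / 1000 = -49.85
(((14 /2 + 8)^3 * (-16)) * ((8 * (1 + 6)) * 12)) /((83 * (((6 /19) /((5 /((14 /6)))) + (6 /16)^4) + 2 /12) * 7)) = -6051594240000 /32343191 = -187105.66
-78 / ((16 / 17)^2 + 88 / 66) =-2601 / 74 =-35.15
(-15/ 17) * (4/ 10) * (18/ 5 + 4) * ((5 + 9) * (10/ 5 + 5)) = -22344/ 85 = -262.87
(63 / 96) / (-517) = -21 / 16544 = -0.00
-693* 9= -6237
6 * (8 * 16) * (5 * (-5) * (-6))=115200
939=939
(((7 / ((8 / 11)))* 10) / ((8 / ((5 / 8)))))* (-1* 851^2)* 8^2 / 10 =-34852173.12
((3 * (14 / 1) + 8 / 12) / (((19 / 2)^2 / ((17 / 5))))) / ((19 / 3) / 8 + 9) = 69632 / 424175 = 0.16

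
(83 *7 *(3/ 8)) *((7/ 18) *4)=338.92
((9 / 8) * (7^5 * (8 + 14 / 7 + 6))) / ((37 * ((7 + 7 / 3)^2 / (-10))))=-138915 / 148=-938.61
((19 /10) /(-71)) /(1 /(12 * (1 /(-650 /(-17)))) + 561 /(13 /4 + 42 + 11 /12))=-268413 /153841735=-0.00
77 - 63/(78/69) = 553/26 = 21.27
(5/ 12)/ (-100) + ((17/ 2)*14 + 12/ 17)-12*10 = -1217/ 4080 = -0.30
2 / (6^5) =1 / 3888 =0.00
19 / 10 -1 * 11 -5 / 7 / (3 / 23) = -3061 / 210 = -14.58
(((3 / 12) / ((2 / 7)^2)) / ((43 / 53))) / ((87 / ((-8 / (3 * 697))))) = -0.00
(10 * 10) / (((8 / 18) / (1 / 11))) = 225 / 11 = 20.45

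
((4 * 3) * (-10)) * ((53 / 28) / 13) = -1590 / 91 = -17.47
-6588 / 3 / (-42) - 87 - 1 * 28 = -439 / 7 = -62.71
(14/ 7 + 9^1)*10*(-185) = -20350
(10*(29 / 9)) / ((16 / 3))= 145 / 24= 6.04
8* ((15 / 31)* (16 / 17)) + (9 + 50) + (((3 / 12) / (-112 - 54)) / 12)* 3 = 87682001 / 1399712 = 62.64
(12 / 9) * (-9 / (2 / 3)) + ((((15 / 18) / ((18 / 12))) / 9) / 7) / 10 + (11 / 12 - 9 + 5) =-47815 / 2268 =-21.08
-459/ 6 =-153/ 2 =-76.50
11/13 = 0.85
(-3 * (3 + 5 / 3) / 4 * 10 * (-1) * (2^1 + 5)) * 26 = 6370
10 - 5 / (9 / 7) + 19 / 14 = 941 / 126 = 7.47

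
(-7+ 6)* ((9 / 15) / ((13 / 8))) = -24 / 65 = -0.37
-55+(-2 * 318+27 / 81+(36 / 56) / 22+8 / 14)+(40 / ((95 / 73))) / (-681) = -916746415 / 1328404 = -690.11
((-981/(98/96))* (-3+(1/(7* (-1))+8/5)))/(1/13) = 33055776/1715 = 19274.50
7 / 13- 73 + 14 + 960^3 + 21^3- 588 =11501679989 / 13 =884744614.54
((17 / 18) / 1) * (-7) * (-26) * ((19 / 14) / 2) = 4199 / 36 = 116.64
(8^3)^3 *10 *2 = 2684354560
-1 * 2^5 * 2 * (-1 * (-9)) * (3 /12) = -144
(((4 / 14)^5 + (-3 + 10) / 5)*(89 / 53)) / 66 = 10485001 / 293954430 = 0.04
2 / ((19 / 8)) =16 / 19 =0.84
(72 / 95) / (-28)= -18 / 665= -0.03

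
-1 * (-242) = 242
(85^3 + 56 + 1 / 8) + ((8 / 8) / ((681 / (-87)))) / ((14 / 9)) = 7807469417 / 12712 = 614181.04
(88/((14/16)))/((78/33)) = 3872/91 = 42.55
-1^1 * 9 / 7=-9 / 7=-1.29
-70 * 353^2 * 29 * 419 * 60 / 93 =-2119773542600 / 31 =-68379791696.77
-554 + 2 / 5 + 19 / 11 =-30353 / 55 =-551.87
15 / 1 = 15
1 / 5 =0.20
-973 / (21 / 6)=-278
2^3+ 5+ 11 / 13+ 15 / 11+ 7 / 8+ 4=22977 / 1144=20.08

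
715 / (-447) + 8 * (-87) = -311827 / 447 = -697.60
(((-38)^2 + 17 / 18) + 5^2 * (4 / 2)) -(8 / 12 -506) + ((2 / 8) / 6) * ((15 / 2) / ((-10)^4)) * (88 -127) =576079649 / 288000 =2000.28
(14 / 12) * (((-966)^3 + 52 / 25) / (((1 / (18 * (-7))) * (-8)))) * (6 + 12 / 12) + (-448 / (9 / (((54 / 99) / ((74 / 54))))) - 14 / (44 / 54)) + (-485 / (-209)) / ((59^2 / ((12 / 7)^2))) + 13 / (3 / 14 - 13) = -1368761922100359272711609 / 11805140189150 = -115946265793.47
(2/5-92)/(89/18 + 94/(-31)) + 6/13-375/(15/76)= -135064822/69355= -1947.44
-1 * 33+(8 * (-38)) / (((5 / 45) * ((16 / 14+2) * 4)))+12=-2625 / 11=-238.64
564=564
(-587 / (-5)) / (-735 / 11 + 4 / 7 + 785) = 45199 / 276720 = 0.16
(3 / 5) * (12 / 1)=36 / 5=7.20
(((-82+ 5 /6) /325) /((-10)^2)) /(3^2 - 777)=487 /149760000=0.00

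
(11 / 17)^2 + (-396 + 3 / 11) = -1256686 / 3179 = -395.31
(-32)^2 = 1024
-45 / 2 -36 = -117 / 2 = -58.50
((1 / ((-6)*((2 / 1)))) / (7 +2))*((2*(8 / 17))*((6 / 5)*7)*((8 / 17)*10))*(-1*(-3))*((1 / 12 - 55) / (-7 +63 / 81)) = -2636 / 289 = -9.12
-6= -6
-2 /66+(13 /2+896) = 59563 /66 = 902.47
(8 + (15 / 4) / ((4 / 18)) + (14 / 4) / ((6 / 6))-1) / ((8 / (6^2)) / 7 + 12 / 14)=1971 / 64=30.80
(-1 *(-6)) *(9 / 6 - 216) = -1287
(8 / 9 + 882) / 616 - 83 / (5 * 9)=-0.41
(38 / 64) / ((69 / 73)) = 1387 / 2208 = 0.63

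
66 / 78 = 11 / 13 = 0.85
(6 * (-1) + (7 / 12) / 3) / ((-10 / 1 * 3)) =209 / 1080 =0.19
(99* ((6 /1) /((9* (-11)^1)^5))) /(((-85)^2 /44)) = -8 /21031230825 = -0.00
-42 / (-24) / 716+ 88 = 88.00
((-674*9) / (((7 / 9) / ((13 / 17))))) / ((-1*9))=662.67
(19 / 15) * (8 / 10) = 76 / 75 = 1.01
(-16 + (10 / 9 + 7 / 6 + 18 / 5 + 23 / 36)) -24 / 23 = -14527 / 1380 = -10.53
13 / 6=2.17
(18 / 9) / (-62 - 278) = -1 / 170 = -0.01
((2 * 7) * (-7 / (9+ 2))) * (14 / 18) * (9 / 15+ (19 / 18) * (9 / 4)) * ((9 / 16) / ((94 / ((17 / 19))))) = -693889 / 6286720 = -0.11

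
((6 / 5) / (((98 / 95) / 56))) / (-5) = -456 / 35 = -13.03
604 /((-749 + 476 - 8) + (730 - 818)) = -604 /369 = -1.64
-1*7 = -7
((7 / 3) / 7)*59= 59 / 3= 19.67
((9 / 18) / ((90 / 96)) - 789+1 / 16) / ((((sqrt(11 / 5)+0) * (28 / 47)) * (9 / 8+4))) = -1270457 * sqrt(55) / 54120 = -174.09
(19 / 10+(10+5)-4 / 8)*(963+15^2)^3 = 137487487104 / 5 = 27497497420.80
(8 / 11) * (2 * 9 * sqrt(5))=144 * sqrt(5) / 11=29.27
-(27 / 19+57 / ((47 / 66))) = -72747 / 893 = -81.46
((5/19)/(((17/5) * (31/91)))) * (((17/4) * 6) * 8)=27300/589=46.35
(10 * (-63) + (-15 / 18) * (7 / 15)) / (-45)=11347 / 810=14.01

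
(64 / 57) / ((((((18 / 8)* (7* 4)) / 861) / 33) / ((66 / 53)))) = 635008 / 1007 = 630.59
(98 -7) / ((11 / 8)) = 728 / 11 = 66.18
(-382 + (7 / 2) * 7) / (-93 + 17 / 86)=30745 / 7981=3.85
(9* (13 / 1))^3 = 1601613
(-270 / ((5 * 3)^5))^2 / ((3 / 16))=64 / 94921875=0.00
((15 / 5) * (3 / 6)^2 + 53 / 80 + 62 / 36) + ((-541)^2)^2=85662167764.13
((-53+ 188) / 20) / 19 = 27 / 76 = 0.36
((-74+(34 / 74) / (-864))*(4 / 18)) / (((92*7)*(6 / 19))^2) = -0.00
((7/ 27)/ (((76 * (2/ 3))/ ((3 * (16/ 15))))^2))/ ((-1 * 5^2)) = -28/ 676875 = -0.00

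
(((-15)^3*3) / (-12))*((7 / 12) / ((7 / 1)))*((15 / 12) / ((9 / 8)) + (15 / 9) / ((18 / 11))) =14375 / 96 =149.74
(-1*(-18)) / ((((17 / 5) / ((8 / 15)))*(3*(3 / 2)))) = 32 / 51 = 0.63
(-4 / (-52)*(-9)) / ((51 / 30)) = -90 / 221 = -0.41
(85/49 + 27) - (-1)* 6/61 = 86182/2989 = 28.83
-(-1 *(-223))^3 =-11089567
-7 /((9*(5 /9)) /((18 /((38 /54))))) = -3402 /95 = -35.81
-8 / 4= -2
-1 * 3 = -3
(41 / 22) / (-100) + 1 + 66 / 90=11317 / 6600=1.71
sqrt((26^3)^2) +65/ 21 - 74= 367607/ 21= 17505.10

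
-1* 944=-944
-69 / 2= -34.50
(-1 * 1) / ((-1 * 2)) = 0.50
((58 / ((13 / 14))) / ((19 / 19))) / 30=406 / 195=2.08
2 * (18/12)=3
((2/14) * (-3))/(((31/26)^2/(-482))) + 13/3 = 3019939/20181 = 149.64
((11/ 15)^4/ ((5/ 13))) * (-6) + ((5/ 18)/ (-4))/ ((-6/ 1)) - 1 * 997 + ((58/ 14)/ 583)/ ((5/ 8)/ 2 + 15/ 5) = -292432923630083/ 291995550000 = -1001.50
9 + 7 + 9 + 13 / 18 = 463 / 18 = 25.72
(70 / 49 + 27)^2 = 39601 / 49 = 808.18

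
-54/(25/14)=-756/25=-30.24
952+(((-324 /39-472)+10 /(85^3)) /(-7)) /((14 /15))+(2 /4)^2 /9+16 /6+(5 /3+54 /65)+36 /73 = 42405784583017 /41122694340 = 1031.20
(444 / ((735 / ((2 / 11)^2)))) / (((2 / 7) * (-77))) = -296 / 326095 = -0.00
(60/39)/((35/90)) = 360/91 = 3.96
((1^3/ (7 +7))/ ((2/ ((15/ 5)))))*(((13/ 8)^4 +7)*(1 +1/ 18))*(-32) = -50.57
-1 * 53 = -53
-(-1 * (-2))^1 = -2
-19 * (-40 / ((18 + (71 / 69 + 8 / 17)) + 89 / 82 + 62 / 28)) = 33.33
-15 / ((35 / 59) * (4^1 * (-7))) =177 / 196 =0.90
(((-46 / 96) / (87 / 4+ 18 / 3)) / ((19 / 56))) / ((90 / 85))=-2737 / 56943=-0.05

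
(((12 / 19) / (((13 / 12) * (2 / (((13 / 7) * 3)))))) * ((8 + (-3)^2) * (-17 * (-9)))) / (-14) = -280908 / 931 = -301.73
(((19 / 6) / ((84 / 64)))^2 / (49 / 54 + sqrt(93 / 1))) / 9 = -46208 / 7257249 + 92416 * sqrt(93) / 13170563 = 0.06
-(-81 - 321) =402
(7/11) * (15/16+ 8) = 91/16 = 5.69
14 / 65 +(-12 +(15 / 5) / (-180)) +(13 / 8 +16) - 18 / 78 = 1745 / 312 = 5.59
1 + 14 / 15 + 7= 134 / 15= 8.93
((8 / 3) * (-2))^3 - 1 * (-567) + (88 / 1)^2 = 220301 / 27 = 8159.30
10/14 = 5/7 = 0.71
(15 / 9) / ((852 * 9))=5 / 23004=0.00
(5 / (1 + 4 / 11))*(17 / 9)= 6.93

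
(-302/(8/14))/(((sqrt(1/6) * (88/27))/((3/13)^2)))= -256851 * sqrt(6)/29744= -21.15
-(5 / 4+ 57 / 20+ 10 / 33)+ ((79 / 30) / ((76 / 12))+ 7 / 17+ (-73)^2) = 5325.42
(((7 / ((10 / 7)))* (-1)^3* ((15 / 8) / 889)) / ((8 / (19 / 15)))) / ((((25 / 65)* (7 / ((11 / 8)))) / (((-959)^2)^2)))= -2298074306164637 / 3251200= -706838799.88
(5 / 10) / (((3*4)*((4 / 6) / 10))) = 5 / 8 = 0.62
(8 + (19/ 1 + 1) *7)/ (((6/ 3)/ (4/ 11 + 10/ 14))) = 6142/ 77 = 79.77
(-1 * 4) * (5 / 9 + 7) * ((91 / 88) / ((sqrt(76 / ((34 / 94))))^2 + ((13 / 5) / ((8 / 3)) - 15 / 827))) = -248563120 / 1678755177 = -0.15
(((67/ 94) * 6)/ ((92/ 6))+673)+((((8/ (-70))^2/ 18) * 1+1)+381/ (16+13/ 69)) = 18579232068757/ 26624867850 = 697.81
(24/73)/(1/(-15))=-360/73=-4.93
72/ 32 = 9/ 4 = 2.25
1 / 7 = 0.14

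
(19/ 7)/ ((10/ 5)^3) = 19/ 56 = 0.34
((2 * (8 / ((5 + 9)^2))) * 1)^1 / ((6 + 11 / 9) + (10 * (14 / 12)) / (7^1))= 9 / 980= 0.01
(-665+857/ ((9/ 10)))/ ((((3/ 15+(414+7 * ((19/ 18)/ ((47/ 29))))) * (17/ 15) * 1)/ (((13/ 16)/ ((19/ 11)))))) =1303033875/ 4577170984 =0.28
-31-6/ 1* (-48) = 257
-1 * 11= -11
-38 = -38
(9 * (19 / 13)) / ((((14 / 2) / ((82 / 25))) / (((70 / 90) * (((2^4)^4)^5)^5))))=4023145310059403582683922069980692500205681625227930232990167277490328995102238581232987460410454741377137141933540594679808 / 325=12378908646336626408258220000000000000000000000000000000000000000000000000000000000000000000000000000000000000000000000000.00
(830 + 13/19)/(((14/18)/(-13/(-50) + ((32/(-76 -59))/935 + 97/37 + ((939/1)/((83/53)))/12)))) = 61586559222193/1091126300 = 56443.11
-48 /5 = -9.60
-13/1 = -13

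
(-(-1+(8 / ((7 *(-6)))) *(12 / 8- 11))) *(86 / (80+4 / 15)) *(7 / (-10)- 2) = 459 / 196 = 2.34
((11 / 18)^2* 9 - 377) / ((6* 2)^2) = -13451 / 5184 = -2.59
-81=-81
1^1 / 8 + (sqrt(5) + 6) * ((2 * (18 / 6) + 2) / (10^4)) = sqrt(5) / 1250 + 649 / 5000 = 0.13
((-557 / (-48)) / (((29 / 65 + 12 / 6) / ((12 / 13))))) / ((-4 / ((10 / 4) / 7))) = -13925 / 35616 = -0.39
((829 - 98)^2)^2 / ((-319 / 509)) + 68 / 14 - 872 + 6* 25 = -1017385001459103 / 2233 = -455613525060.06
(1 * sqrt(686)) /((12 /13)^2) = 1183 * sqrt(14) /144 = 30.74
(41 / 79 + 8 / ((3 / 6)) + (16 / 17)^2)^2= 157902122161 / 521254561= 302.93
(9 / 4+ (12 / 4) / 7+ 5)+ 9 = 467 / 28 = 16.68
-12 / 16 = -3 / 4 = -0.75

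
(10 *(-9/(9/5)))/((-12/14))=175/3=58.33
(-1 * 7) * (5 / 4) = -35 / 4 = -8.75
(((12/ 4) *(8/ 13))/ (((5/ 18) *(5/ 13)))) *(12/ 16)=324/ 25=12.96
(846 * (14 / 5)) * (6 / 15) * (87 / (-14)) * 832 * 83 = -10165319424 / 25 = -406612776.96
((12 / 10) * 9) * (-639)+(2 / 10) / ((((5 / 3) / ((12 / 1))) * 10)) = -862632 / 125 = -6901.06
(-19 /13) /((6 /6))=-19 /13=-1.46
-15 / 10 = -3 / 2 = -1.50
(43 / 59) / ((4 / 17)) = 731 / 236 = 3.10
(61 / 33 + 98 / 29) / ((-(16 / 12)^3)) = -45027 / 20416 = -2.21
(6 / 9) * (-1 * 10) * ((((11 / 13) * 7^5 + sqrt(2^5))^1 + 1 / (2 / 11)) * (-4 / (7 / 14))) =640 * sqrt(2) / 3 + 9863920 / 13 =759064.78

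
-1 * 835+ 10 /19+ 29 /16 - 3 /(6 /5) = -253889 /304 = -835.16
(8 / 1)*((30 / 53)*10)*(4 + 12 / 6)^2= 86400 / 53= 1630.19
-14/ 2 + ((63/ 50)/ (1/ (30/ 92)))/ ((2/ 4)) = -1421/ 230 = -6.18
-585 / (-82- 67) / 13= 45 / 149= 0.30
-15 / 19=-0.79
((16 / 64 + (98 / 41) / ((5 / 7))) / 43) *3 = 8847 / 35260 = 0.25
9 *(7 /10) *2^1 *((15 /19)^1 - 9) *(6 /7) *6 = -50544 /95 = -532.04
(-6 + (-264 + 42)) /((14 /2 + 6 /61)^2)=-848388 /187489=-4.53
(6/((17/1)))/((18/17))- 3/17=8/51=0.16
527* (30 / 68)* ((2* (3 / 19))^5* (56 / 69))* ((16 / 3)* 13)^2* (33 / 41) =5353577349120 / 2334961357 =2292.79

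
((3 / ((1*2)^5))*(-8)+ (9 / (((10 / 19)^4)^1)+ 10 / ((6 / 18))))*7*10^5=102577230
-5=-5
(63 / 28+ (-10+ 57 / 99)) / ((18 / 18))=-947 / 132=-7.17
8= 8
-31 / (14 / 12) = -26.57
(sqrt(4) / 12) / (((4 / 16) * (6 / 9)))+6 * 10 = 61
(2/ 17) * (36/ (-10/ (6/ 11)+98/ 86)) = -0.25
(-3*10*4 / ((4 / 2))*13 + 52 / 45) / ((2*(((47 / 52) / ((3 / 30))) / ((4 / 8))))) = -227812 / 10575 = -21.54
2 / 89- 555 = -49393 / 89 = -554.98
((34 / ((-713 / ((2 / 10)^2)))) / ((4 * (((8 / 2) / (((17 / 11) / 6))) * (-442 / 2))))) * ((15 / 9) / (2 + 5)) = 17 / 513873360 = 0.00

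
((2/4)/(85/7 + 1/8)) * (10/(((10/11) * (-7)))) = -44/687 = -0.06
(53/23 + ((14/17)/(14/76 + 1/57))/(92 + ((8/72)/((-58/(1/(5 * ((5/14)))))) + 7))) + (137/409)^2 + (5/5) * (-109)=-1125372065536393/10562686411532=-106.54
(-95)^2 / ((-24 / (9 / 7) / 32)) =-108300 / 7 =-15471.43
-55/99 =-5/9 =-0.56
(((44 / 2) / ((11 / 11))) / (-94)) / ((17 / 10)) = -110 / 799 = -0.14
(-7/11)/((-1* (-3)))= -7/33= -0.21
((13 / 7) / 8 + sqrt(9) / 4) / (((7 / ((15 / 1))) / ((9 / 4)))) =7425 / 1568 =4.74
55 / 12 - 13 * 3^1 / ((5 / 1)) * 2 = -661 / 60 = -11.02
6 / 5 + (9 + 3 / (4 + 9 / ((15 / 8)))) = 2319 / 220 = 10.54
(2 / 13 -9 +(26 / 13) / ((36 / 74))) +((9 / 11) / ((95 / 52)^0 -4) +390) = 495485 / 1287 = 384.99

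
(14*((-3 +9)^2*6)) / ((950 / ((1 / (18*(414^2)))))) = 7 / 6784425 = 0.00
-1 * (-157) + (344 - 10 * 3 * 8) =261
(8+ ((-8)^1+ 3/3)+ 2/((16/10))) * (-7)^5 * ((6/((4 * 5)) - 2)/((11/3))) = 7714413/440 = 17532.76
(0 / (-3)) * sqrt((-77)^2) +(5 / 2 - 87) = -169 / 2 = -84.50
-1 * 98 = -98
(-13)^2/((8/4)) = 169/2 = 84.50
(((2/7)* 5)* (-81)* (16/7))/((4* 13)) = -3240/637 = -5.09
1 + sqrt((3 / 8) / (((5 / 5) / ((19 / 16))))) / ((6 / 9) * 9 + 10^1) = sqrt(114) / 256 + 1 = 1.04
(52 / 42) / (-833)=-26 / 17493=-0.00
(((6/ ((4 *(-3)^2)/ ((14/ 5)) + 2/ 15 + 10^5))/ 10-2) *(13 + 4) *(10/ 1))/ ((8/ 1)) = -1785226525/ 42005456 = -42.50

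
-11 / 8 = -1.38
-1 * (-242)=242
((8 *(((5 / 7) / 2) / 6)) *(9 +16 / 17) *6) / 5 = 676 / 119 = 5.68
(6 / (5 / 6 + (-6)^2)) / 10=18 / 1105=0.02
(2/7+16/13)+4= 502/91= 5.52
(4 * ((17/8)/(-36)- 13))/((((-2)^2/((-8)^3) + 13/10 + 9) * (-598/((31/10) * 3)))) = 466364/5908539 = 0.08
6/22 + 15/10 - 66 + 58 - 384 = -8585/22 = -390.23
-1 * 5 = -5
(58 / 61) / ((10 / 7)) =203 / 305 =0.67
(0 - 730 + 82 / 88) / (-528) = 10693 / 7744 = 1.38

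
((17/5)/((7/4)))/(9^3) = 68/25515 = 0.00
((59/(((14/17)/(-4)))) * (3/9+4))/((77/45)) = -391170/539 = -725.73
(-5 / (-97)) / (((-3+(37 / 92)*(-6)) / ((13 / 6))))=-1495 / 72459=-0.02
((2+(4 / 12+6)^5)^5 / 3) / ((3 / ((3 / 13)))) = 93167875188011344378602738615625 / 33044255768277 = 2819487775465470010.06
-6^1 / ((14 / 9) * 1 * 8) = -27 / 56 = -0.48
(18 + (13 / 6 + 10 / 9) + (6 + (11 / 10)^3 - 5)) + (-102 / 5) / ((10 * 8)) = 26273 / 1125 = 23.35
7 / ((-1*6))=-7 / 6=-1.17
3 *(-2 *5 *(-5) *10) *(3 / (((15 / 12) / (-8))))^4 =1019215872 / 5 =203843174.40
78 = 78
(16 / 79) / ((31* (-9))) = -16 / 22041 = -0.00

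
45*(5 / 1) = 225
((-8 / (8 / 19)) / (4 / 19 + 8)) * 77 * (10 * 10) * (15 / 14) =-496375 / 26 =-19091.35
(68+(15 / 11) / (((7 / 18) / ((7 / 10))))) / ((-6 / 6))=-775 / 11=-70.45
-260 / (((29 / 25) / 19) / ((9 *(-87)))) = 3334500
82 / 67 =1.22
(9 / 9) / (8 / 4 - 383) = -1 / 381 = -0.00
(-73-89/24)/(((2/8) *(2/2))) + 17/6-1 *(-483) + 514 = 693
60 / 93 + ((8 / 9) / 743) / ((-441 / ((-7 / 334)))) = 1407078664 / 2180971737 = 0.65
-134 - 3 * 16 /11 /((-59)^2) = -5131042 /38291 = -134.00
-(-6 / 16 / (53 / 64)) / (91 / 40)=960 / 4823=0.20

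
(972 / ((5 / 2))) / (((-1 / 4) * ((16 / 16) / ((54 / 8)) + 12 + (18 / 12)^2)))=-839808 / 7775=-108.01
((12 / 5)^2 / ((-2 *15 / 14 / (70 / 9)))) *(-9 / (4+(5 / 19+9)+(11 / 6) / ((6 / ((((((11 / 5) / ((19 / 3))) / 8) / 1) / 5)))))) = 8580096 / 604921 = 14.18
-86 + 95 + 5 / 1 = 14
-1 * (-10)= 10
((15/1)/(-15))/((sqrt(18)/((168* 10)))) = -280* sqrt(2) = -395.98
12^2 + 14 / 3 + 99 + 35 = 848 / 3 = 282.67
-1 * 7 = -7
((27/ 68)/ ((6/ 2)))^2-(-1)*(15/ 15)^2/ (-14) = -0.05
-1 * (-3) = 3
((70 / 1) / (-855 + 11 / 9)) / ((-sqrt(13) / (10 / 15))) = 105* sqrt(13) / 24973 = 0.02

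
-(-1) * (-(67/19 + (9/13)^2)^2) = -165431044/10310521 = -16.04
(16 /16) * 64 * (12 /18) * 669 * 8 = 228352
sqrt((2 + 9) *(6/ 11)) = sqrt(6) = 2.45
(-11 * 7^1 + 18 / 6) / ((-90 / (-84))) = -1036 / 15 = -69.07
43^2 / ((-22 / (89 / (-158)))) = 164561 / 3476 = 47.34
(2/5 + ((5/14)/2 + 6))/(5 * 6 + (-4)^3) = -921/4760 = -0.19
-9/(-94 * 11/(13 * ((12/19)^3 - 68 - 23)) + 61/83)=-6044524551/1082248811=-5.59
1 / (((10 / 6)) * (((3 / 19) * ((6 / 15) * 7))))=19 / 14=1.36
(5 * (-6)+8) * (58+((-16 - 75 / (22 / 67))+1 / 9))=36887 / 9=4098.56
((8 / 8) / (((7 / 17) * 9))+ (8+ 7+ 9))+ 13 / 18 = 3149 / 126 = 24.99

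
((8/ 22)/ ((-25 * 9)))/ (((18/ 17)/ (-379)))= 12886/ 22275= 0.58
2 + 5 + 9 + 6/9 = 50/3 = 16.67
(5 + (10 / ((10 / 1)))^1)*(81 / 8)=243 / 4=60.75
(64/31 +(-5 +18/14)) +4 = 510/217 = 2.35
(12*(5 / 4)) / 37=0.41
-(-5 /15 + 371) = -1112 /3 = -370.67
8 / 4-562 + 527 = -33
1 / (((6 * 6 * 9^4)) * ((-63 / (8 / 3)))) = -2 / 11160261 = -0.00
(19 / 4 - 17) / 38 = -49 / 152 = -0.32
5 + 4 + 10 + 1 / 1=20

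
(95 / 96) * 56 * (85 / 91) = 8075 / 156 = 51.76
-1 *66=-66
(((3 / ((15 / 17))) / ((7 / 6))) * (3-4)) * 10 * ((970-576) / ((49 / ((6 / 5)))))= -482256 / 1715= -281.20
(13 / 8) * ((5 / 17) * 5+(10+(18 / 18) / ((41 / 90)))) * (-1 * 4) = -123825 / 1394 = -88.83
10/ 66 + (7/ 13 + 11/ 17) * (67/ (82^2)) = 4004651/ 24519066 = 0.16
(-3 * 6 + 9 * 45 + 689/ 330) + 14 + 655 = 349169/ 330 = 1058.09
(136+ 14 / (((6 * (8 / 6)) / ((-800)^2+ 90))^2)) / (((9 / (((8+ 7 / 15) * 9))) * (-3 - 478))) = -30353068379467 / 19240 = -1577602306.63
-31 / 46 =-0.67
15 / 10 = 3 / 2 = 1.50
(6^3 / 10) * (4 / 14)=216 / 35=6.17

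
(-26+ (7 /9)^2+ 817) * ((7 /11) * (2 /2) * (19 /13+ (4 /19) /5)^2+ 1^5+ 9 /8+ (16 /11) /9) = 655801985083 /222377805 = 2949.04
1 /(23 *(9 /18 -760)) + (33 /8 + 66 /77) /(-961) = -1465 /279496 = -0.01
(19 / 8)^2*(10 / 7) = 1805 / 224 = 8.06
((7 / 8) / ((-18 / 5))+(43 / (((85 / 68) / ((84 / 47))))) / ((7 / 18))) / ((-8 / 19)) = -101491597 / 270720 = -374.90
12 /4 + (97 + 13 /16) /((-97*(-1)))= 6221 /1552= 4.01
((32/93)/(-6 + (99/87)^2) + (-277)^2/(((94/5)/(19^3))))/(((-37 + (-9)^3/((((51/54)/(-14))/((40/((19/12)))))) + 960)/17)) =1737.32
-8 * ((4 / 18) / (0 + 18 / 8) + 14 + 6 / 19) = -177472 / 1539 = -115.32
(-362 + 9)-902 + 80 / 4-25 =-1260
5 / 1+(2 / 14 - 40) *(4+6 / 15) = -5963 / 35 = -170.37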